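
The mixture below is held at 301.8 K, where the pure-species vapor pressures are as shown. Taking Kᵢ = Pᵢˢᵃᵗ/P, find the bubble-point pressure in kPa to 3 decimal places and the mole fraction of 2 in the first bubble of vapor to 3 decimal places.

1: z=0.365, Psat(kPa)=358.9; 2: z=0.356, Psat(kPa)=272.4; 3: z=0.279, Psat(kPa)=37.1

Pbub = 238.324 kPa, y_2 = 0.407

At the bubble point ψ → 0, so ΣzᵢKᵢ = 1 with Kᵢ = Pᵢˢᵃᵗ/P ⇒ P = ΣzᵢPᵢˢᵃᵗ.
P = 0.365·358.9 + 0.356·272.4 + 0.279·37.1 = 238.324 kPa
yᵢ = zᵢPᵢˢᵃᵗ/P ⇒ y_2 = 0.356·272.4/238.324 = 0.407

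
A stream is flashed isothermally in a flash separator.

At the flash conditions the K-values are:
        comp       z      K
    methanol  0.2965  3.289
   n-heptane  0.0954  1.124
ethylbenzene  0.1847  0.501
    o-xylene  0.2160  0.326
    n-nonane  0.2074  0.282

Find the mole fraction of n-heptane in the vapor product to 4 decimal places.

Material balance + equilibrium reduce to Σ zᵢ(Kᵢ−1)/(1+ψ(Kᵢ−1)) = 0.
Check two-phase: ΣzᵢKᵢ = 1.3039 > 1 and Σzᵢ/Kᵢ = 1.9417 > 1, so g(0) = 0.3039 > 0 and g(1) = -0.9417 < 0.
Newton–Raphson from ψ = 0.39:
  ψ = 0.3900: g = -0.14890, g' = -0.8927 → ψ = 0.2232
  ψ = 0.2232: g = 0.00828, g' = -1.0277 → ψ = 0.2313
Converged at ψ = 0.2313.
Compositions from xᵢ = zᵢ/(1+ψ(Kᵢ−1)), yᵢ = Kᵢxᵢ:
  methanol: x = 0.1939, y = 0.6376
  n-heptane: x = 0.0927, y = 0.1042
  ethylbenzene: x = 0.2088, y = 0.1046
  o-xylene: x = 0.2559, y = 0.0834
  n-nonane: x = 0.2487, y = 0.0701

y_n-heptane = 0.1042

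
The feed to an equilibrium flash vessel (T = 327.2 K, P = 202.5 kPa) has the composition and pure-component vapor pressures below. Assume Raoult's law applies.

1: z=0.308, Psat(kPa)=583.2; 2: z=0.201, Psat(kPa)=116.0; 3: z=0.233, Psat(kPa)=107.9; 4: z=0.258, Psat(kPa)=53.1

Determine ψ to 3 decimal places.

Raoult's law: Kᵢ = Pᵢˢᵃᵗ/P = Pᵢˢᵃᵗ/202.5.
  K_1 = 583.2/202.5 = 2.88000, K_2 = 116.0/202.5 = 0.57284, K_3 = 107.9/202.5 = 0.53284, K_4 = 53.1/202.5 = 0.26222
Iterate (Newton) starting at ψ = 0.5:
  ψ = 0.500: g = -0.2543, g' = -0.788 → ψ = 0.177
  ψ = 0.177: g = 0.0039, g' = -0.902 → ψ = 0.181
Converged at ψ = 0.181.

ψ = 0.181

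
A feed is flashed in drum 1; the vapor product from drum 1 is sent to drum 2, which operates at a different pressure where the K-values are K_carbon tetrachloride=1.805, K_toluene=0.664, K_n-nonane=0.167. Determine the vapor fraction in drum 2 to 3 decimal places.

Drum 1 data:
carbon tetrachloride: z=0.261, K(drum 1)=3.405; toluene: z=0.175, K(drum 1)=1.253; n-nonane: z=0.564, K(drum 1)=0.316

Drum 1:
Material balance + equilibrium reduce to Σ zᵢ(Kᵢ−1)/(1+ψ₁(Kᵢ−1)) = 0.
Feasibility: ΣzᵢKᵢ = 1.286, Σzᵢ/Kᵢ = 2.001 — both > 1, two phases present.
Newton iteration, ψ₁⁰ = 0.33:
  ψ₁ = 0.330: g = -0.1074, g' = -0.919 → ψ₁ = 0.213
  ψ₁ = 0.213: g = 0.0054, g' = -1.032 → ψ₁ = 0.218
Converged at ψ₁ = 0.218.
Drum-1 compositions:
  carbon tetrachloride: x = 0.171, y = 0.583
  toluene: x = 0.166, y = 0.208
  n-nonane: x = 0.663, y = 0.210
Drum-2 feed = drum-1 vapor: z₂ = (0.5827, 0.2078, 0.2095).
Drum 2:
Rachford–Rice: g(ψ₂) = Σ zᵢ(Kᵢ−1)/(1+ψ₂(Kᵢ−1)) = 0.
Feasibility: ΣzᵢKᵢ = 1.225, Σzᵢ/Kᵢ = 1.890 — both > 1, two phases present.
Newton–Raphson from ψ₂ = 0.41:
  ψ₂ = 0.410: g = 0.0066, g' = -0.580 → ψ₂ = 0.421
Converged at ψ₂ = 0.421.
  carbon tetrachloride: x = 0.435, y = 0.785
  toluene: x = 0.242, y = 0.161
  n-nonane: x = 0.323, y = 0.054

V/F (drum 2) = 0.421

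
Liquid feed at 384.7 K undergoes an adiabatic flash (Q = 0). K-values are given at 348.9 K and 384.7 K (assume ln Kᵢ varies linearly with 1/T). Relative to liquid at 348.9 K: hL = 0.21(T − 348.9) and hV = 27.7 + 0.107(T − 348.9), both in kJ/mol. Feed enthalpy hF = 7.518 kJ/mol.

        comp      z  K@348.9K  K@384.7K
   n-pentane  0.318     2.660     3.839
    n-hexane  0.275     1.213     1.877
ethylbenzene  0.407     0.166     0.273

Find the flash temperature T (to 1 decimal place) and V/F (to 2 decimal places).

T = 350.1 K, V/F = 0.26

Adiabatic flash: solve Rachford–Rice at each trial T, then check hF = ψ·hV(T) + (1−ψ)·hL(T).
  T = 348.9 K: K = (2.660, 1.213, 0.166), RR gives ψ = 0.250, H_out = 6.919 kJ/mol
  T = 384.7 K: K = (3.839, 1.877, 0.273), RR gives ψ = 0.570, H_out = 21.213 kJ/mol
  T = 366.8 K: K = (3.224, 1.525, 0.215), RR gives ψ = 0.428, H_out = 14.814 kJ/mol
  T = 357.9 K: K = (2.937, 1.365, 0.190), RR gives ψ = 0.346, H_out = 11.148 kJ/mol
  T = 353.4 K: K = (2.797, 1.288, 0.178), RR gives ψ = 0.300, H_out = 9.111 kJ/mol
  T = 351.1 K: K = (2.727, 1.249, 0.172), RR gives ψ = 0.275, H_out = 8.012 kJ/mol
Linear interpolation between T = 348.9 (H_out = 6.919) and T = 351.1 (H_out = 8.012) on hF = 7.518 gives T ≈ 350.1 K, at which ψ = 0.26.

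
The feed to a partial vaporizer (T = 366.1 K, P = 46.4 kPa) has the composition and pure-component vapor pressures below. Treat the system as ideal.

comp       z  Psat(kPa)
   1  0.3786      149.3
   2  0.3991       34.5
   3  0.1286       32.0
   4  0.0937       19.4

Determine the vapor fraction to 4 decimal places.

ψ = 0.8453

Raoult's law: Kᵢ = Pᵢˢᵃᵗ/P = Pᵢˢᵃᵗ/46.4.
  K_1 = 149.3/46.4 = 3.217672, K_2 = 34.5/46.4 = 0.743534, K_3 = 32.0/46.4 = 0.689655, K_4 = 19.4/46.4 = 0.418103
Let ψ = V/F and solve Σ zᵢ(Kᵢ−1)/(1+ψ(Kᵢ−1)) = 0.
g(0) = ΣzᵢKᵢ − 1 = 0.6428 and g(1) = 1 − Σzᵢ/Kᵢ = -0.0650, so a root lies in (0, 1).
Newton–Raphson from ψ = 0.5:
  ψ = 0.5000: g = 0.15659, g' = -0.5337 → ψ = 0.7934
  ψ = 0.7934: g = 0.02152, g' = -0.4172 → ψ = 0.8450
  ψ = 0.8450: g = 0.00011, g' = -0.4138 → ψ = 0.8453
Converged at ψ = 0.8453.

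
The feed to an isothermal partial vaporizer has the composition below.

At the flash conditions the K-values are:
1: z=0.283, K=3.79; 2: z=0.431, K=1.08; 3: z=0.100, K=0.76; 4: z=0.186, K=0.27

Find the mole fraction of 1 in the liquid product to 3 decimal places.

Newton iteration, ψ⁰ = 0.65:
  ψ = 0.650: g = 0.0266, g' = -0.648 → ψ = 0.691
  ψ = 0.691: g = -0.0004, g' = -0.671 → ψ = 0.690
Converged at ψ = 0.690.
Compositions from xᵢ = zᵢ/(1+ψ(Kᵢ−1)), yᵢ = Kᵢxᵢ:
  1: x = 0.097, y = 0.367
  2: x = 0.408, y = 0.441
  3: x = 0.120, y = 0.091
  4: x = 0.375, y = 0.101

x_1 = 0.097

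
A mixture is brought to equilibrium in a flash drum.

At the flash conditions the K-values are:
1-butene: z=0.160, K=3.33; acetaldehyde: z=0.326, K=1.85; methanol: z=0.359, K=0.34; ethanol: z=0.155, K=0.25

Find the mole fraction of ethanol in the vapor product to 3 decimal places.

y_ethanol = 0.050

Newton iteration, ψ⁰ = 0.59:
  ψ = 0.590: g = -0.2550, g' = -0.958 → ψ = 0.324
  ψ = 0.324: g = -0.0252, g' = -0.832 → ψ = 0.294
Converged at ψ = 0.294.
Compositions from xᵢ = zᵢ/(1+ψ(Kᵢ−1)), yᵢ = Kᵢxᵢ:
  1-butene: x = 0.095, y = 0.316
  acetaldehyde: x = 0.261, y = 0.483
  methanol: x = 0.445, y = 0.151
  ethanol: x = 0.199, y = 0.050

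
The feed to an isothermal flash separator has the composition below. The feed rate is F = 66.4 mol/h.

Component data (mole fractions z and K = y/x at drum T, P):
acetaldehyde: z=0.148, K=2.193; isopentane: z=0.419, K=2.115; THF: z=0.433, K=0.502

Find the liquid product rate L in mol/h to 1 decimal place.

L = 16.1 mol/h

Material balance + equilibrium reduce to Σ zᵢ(Kᵢ−1)/(1+V/F(Kᵢ−1)) = 0.
g(0) = ΣzᵢKᵢ − 1 = 0.428 and g(1) = 1 − Σzᵢ/Kᵢ = -0.128, so a root lies in (0, 1).
Newton iteration, V/F⁰ = 0.33:
  V/F = 0.330: g = 0.2102, g' = -0.541 → V/F = 0.719
  V/F = 0.719: g = 0.0185, g' = -0.482 → V/F = 0.757
Converged at V/F = 0.757.
Then V = V/F·F = 0.7570·66.4 = 50.3 mol/h and L = F − V = 16.1 mol/h.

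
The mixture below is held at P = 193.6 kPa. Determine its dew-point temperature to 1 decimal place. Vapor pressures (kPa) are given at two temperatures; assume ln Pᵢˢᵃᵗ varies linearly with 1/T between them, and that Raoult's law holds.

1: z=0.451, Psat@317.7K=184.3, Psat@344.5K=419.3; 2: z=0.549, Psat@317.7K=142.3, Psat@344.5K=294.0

T = 324.3 K

Dew-point temperature: Σzᵢ·P/Pᵢˢᵃᵗ(T) = 1. Interpolate ln Pᵢˢᵃᵗ = aᵢ + bᵢ/T.
  T = 317.7 K: ΣzᵢP/Pᵢˢᵃᵗ = 1.2207
  T = 344.5 K: ΣzᵢP/Pᵢˢᵃᵗ = 0.5698
  T = 331.1 K: ΣzᵢP/Pᵢˢᵃᵗ = 0.8210
  T = 324.4 K: ΣzᵢP/Pᵢˢᵃᵗ = 0.9969
  T = 321.0 K: ΣzᵢP/Pᵢˢᵃᵗ = 1.1036
  T = 322.7 K: ΣzᵢP/Pᵢˢᵃᵗ = 1.0486
Interpolating between 322.7 K and 324.4 K gives T ≈ 324.3 K.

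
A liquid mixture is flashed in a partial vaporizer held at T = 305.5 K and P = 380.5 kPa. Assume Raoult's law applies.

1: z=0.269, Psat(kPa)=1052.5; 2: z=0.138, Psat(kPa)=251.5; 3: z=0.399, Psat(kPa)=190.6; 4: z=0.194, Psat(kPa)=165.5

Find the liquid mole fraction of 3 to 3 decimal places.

Raoult's law: Kᵢ = Pᵢˢᵃᵗ/P = Pᵢˢᵃᵗ/380.5.
  K_1 = 1052.5/380.5 = 2.76610, K_2 = 251.5/380.5 = 0.66097, K_3 = 190.6/380.5 = 0.50092, K_4 = 165.5/380.5 = 0.43495
Newton–Raphson from V/F = 0.44:
  V/F = 0.440: g = -0.1887, g' = -0.560 → V/F = 0.103
  V/F = 0.103: g = 0.0269, g' = -0.797 → V/F = 0.137
  V/F = 0.137: g = 0.0008, g' = -0.749 → V/F = 0.138
Converged at V/F = 0.138.
Compositions from xᵢ = zᵢ/(1+V/F(Kᵢ−1)), yᵢ = Kᵢxᵢ:
  1: x = 0.216, y = 0.598
  2: x = 0.145, y = 0.096
  3: x = 0.429, y = 0.215
  4: x = 0.210, y = 0.092

x_3 = 0.429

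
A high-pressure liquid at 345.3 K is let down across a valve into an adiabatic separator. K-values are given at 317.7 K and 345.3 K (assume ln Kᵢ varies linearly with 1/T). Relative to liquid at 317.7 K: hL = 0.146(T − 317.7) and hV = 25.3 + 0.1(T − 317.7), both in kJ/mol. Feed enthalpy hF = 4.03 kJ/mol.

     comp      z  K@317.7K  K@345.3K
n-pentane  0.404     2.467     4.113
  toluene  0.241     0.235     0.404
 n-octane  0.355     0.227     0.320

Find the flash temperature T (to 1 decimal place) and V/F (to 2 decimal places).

T = 319.6 K, V/F = 0.15

Adiabatic flash: solve Rachford–Rice at each trial T, then check hF = ψ·hV(T) + (1−ψ)·hL(T).
  T = 317.7 K: K = (2.467, 0.235, 0.227), RR gives ψ = 0.119, H_out = 3.000 kJ/mol
  T = 345.3 K: K = (4.113, 0.404, 0.320), RR gives ψ = 0.433, H_out = 14.433 kJ/mol
  T = 331.5 K: K = (3.219, 0.312, 0.271), RR gives ψ = 0.299, H_out = 9.378 kJ/mol
  T = 324.6 K: K = (2.826, 0.271, 0.249), RR gives ψ = 0.218, H_out = 6.454 kJ/mol
  T = 321.1 K: K = (2.640, 0.252, 0.238), RR gives ψ = 0.171, H_out = 4.787 kJ/mol
  T = 319.4 K: K = (2.552, 0.244, 0.232), RR gives ψ = 0.145, H_out = 3.917 kJ/mol
Linear interpolation between T = 319.4 (H_out = 3.917) and T = 321.1 (H_out = 4.787) on hF = 4.03 gives T ≈ 319.6 K, at which ψ = 0.15.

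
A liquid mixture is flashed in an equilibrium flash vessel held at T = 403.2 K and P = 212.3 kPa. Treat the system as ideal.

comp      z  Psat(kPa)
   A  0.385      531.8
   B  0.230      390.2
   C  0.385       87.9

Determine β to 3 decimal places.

Raoult's law: Kᵢ = Pᵢˢᵃᵗ/P = Pᵢˢᵃᵗ/212.3.
  K_A = 531.8/212.3 = 2.50495, K_B = 390.2/212.3 = 1.83797, K_C = 87.9/212.3 = 0.41404
Let β = V/F and solve Σ zᵢ(Kᵢ−1)/(1+β(Kᵢ−1)) = 0.
g(0) = ΣzᵢKᵢ − 1 = 0.547 and g(1) = 1 − Σzᵢ/Kᵢ = -0.209, so a root lies in (0, 1).
Newton–Raphson from β = 0.69:
  β = 0.690: g = 0.0276, g' = -0.647 → β = 0.733
  β = 0.733: g = -0.0004, g' = -0.665 → β = 0.732
Converged at β = 0.732.

β = 0.732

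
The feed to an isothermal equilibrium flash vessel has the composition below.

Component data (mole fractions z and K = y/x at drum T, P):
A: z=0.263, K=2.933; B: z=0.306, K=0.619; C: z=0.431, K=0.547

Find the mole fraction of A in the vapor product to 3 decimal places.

y_A = 0.527

Material balance + equilibrium reduce to Σ zᵢ(Kᵢ−1)/(1+β(Kᵢ−1)) = 0.
Check two-phase: ΣzᵢKᵢ = 1.197 > 1 and Σzᵢ/Kᵢ = 1.372 > 1, so g(0) = 0.197 > 0 and g(1) = -0.372 < 0.
Iterate (Newton) starting at β = 0.62:
  β = 0.620: g = -0.1929, g' = -0.450 → β = 0.192
  β = 0.192: g = 0.0313, g' = -0.681 → β = 0.238
  β = 0.238: g = 0.0013, g' = -0.626 → β = 0.240
Converged at β = 0.240.
Compositions from xᵢ = zᵢ/(1+β(Kᵢ−1)), yᵢ = Kᵢxᵢ:
  A: x = 0.180, y = 0.527
  B: x = 0.337, y = 0.208
  C: x = 0.484, y = 0.264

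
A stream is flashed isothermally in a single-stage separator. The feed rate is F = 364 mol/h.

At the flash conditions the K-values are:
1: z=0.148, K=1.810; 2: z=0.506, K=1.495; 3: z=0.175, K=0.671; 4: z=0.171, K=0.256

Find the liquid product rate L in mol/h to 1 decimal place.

Let ψ = V/F and solve Σ zᵢ(Kᵢ−1)/(1+ψ(Kᵢ−1)) = 0.
Check two-phase: ΣzᵢKᵢ = 1.186 > 1 and Σzᵢ/Kᵢ = 1.349 > 1, so g(0) = 0.186 > 0 and g(1) = -0.349 < 0.
Newton–Raphson from ψ = 0.41:
  ψ = 0.410: g = 0.0486, g' = -0.362 → ψ = 0.544
  ψ = 0.544: g = -0.0034, g' = -0.419 → ψ = 0.536
Converged at ψ = 0.536.
Then V = ψ·F = 0.5361·364 = 195.1 mol/h and L = F − V = 168.9 mol/h.

L = 168.9 mol/h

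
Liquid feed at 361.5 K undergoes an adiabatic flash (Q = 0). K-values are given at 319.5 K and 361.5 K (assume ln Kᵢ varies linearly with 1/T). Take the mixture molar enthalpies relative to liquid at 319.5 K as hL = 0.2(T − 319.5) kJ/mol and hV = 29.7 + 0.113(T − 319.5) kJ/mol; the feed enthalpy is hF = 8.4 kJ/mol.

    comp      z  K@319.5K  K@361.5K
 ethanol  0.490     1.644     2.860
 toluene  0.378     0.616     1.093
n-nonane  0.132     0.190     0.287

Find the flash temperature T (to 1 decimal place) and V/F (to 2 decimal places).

T = 321.7 K, V/F = 0.27

Adiabatic flash: solve Rachford–Rice at each trial T, then check hF = ψ·hV(T) + (1−ψ)·hL(T).
  T = 319.5 K: K = (1.644, 0.616, 0.190), RR gives ψ = 0.185, H_out = 5.490 kJ/mol
  T = 361.5 K: K = (2.860, 1.093, 0.287), RR gives ψ = 1.000, H_out = 34.446 kJ/mol
  T = 340.5 K: K = (2.206, 0.835, 0.237), RR gives ψ = 0.755, H_out = 25.252 kJ/mol
  T = 330.0 K: K = (1.913, 0.721, 0.213), RR gives ψ = 0.529, H_out = 17.314 kJ/mol
  T = 324.8 K: K = (1.777, 0.668, 0.201), RR gives ψ = 0.377, H_out = 12.083 kJ/mol
  T = 322.1 K: K = (1.708, 0.641, 0.196), RR gives ψ = 0.285, H_out = 8.912 kJ/mol
  T = 320.8 K: K = (1.676, 0.628, 0.193), RR gives ψ = 0.236, H_out = 7.251 kJ/mol
Linear interpolation between T = 320.8 (H_out = 7.251) and T = 322.1 (H_out = 8.912) on hF = 8.4 gives T ≈ 321.7 K, at which ψ = 0.27.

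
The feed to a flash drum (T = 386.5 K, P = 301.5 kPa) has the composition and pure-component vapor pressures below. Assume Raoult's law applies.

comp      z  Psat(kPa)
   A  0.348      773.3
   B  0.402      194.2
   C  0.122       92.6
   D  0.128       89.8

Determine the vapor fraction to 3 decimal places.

Raoult's law: Kᵢ = Pᵢˢᵃᵗ/P = Pᵢˢᵃᵗ/301.5.
  K_A = 773.3/301.5 = 2.56484, K_B = 194.2/301.5 = 0.64411, K_C = 92.6/301.5 = 0.30713, K_D = 89.8/301.5 = 0.29784
Newton iteration, ψ⁰ = 0.5:
  ψ = 0.500: g = -0.1364, g' = -0.631 → ψ = 0.284
  ψ = 0.284: g = 0.0005, g' = -0.661 → ψ = 0.285
Converged at ψ = 0.285.

ψ = 0.285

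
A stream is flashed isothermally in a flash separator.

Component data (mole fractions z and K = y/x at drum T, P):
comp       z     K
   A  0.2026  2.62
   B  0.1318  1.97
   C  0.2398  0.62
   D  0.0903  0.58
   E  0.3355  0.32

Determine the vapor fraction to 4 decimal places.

ψ = 0.1277

Iterate (Newton) starting at ψ = 0.5:
  ψ = 0.5000: g = -0.23875, g' = -0.6530 → ψ = 0.1344
  ψ = 0.1344: g = -0.00466, g' = -0.6999 → ψ = 0.1277
Converged at ψ = 0.1277.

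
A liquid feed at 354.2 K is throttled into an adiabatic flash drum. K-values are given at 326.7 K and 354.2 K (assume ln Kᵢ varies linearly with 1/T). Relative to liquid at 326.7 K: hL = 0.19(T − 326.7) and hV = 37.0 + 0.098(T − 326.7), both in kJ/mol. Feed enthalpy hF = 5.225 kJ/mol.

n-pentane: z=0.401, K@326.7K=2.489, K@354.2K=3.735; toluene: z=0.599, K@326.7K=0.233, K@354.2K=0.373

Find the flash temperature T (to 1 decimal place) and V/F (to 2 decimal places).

Adiabatic flash: solve Rachford–Rice at each trial T, then check hF = ψ·hV(T) + (1−ψ)·hL(T).
  T = 326.7 K: K = (2.489, 0.233), RR gives ψ = 0.121, H_out = 4.460 kJ/mol
  T = 354.2 K: K = (3.735, 0.373), RR gives ψ = 0.421, H_out = 19.721 kJ/mol
  T = 340.4 K: K = (3.072, 0.297), RR gives ψ = 0.282, H_out = 12.667 kJ/mol
  T = 333.5 K: K = (2.769, 0.264), RR gives ψ = 0.206, H_out = 8.784 kJ/mol
  T = 330.1 K: K = (2.627, 0.248), RR gives ψ = 0.165, H_out = 6.700 kJ/mol
  T = 328.4 K: K = (2.557, 0.240), RR gives ψ = 0.143, H_out = 5.602 kJ/mol
Linear interpolation between T = 326.7 (H_out = 4.460) and T = 328.4 (H_out = 5.602) on hF = 5.225 gives T ≈ 327.8 K, at which ψ = 0.14.

T = 327.8 K, V/F = 0.14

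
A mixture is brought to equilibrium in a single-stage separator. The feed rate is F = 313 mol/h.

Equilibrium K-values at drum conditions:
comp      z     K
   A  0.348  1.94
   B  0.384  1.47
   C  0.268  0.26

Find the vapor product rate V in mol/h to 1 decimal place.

Material balance + equilibrium reduce to Σ zᵢ(Kᵢ−1)/(1+ψ(Kᵢ−1)) = 0.
Feasibility: ΣzᵢKᵢ = 1.309, Σzᵢ/Kᵢ = 1.471 — both > 1, two phases present.
Newton iteration, ψ⁰ = 0.69:
  ψ = 0.690: g = -0.0705, g' = -0.774 → ψ = 0.599
  ψ = 0.599: g = -0.0060, g' = -0.651 → ψ = 0.590
Converged at ψ = 0.590.
Then V = ψ·F = 0.5896·313 = 184.5 mol/h and L = F − V = 128.5 mol/h.

V = 184.5 mol/h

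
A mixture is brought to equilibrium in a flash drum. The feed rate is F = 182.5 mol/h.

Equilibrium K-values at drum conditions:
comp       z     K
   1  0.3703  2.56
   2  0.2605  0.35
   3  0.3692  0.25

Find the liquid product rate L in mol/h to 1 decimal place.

L = 160.8 mol/h

Newton iteration, β⁰ = 0.5:
  β = 0.5000: g = -0.36936, g' = -1.0576 → β = 0.1508
  β = 0.1508: g = -0.03225, g' = -0.9899 → β = 0.1182
  β = 0.1182: g = 0.00049, g' = -1.0216 → β = 0.1187
Converged at β = 0.1187.
Then V = β·F = 0.1187·182.5 = 21.7 mol/h and L = F − V = 160.8 mol/h.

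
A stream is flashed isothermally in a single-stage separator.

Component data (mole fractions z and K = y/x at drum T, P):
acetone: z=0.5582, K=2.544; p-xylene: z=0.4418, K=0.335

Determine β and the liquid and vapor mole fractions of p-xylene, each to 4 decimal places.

β = 0.5533, x_p-xylene = 0.6990, y_p-xylene = 0.2342

Let β = V/F and solve Σ zᵢ(Kᵢ−1)/(1+β(Kᵢ−1)) = 0.
Check two-phase: ΣzᵢKᵢ = 1.5681 > 1 and Σzᵢ/Kᵢ = 1.5382 > 1, so g(0) = 0.5681 > 0 and g(1) = -0.5382 < 0.
Newton–Raphson from β = 0.64:
  β = 0.6400: g = -0.07799, g' = -0.9288 → β = 0.5560
  β = 0.5560: g = -0.00243, g' = -0.8771 → β = 0.5533
Converged at β = 0.5533.
Compositions from xᵢ = zᵢ/(1+β(Kᵢ−1)), yᵢ = Kᵢxᵢ:
  acetone: x = 0.3010, y = 0.7658
  p-xylene: x = 0.6990, y = 0.2342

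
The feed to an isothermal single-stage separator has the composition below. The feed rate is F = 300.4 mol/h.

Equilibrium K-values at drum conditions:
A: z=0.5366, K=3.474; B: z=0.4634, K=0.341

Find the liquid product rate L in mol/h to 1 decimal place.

Let β = V/F and solve Σ zᵢ(Kᵢ−1)/(1+β(Kᵢ−1)) = 0.
Feasibility: ΣzᵢKᵢ = 2.0222, Σzᵢ/Kᵢ = 1.5134 — both > 1, two phases present.
Binary case is linear: z₁(K₁−1)(1+β(K₂−1)) + z₂(K₂−1)(1+β(K₁−1)) = 0
⇒ β = [z₁(K₁−1)+z₂(K₂−1)] / [−(K₁−1)(K₂−1)] = 1.02217/1.63037 = 0.6270
Then V = β·F = 0.6270·300.4 = 188.3 mol/h and L = F − V = 112.1 mol/h.

L = 112.1 mol/h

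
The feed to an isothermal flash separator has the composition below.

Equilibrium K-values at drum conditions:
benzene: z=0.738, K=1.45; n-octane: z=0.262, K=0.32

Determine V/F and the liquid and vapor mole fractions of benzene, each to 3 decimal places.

Material balance + equilibrium reduce to Σ zᵢ(Kᵢ−1)/(1+V/F(Kᵢ−1)) = 0.
g(0) = ΣzᵢKᵢ − 1 = 0.154 and g(1) = 1 − Σzᵢ/Kᵢ = -0.328, so a root lies in (0, 1).
Binary case is linear: z₁(K₁−1)(1+V/F(K₂−1)) + z₂(K₂−1)(1+V/F(K₁−1)) = 0
⇒ V/F = [z₁(K₁−1)+z₂(K₂−1)] / [−(K₁−1)(K₂−1)] = 0.1539/0.3060 = 0.503
Compositions from xᵢ = zᵢ/(1+V/F(Kᵢ−1)), yᵢ = Kᵢxᵢ:
  benzene: x = 0.602, y = 0.873
  n-octane: x = 0.398, y = 0.127

V/F = 0.503, x_benzene = 0.602, y_benzene = 0.873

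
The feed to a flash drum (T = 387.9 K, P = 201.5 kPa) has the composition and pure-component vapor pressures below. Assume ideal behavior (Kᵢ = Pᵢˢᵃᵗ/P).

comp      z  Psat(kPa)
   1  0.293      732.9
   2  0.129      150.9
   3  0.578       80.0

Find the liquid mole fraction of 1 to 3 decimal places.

Raoult's law: Kᵢ = Pᵢˢᵃᵗ/P = Pᵢˢᵃᵗ/201.5.
  K_1 = 732.9/201.5 = 3.63722, K_2 = 150.9/201.5 = 0.74888, K_3 = 80.0/201.5 = 0.39702
Material balance + equilibrium reduce to Σ zᵢ(Kᵢ−1)/(1+V/F(Kᵢ−1)) = 0.
g(0) = ΣzᵢKᵢ − 1 = 0.392 and g(1) = 1 − Σzᵢ/Kᵢ = -0.709, so a root lies in (0, 1).
Newton–Raphson from V/F = 0.51:
  V/F = 0.510: g = -0.2109, g' = -0.820 → V/F = 0.253
  V/F = 0.253: g = 0.0180, g' = -1.036 → V/F = 0.270
Converged at V/F = 0.270.
Compositions from xᵢ = zᵢ/(1+V/F(Kᵢ−1)), yᵢ = Kᵢxᵢ:
  1: x = 0.171, y = 0.622
  2: x = 0.138, y = 0.104
  3: x = 0.691, y = 0.274

x_1 = 0.171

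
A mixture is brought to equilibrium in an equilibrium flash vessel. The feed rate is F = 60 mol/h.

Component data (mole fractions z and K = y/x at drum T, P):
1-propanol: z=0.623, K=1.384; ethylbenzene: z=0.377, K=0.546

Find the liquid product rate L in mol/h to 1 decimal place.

Rachford–Rice: g(β) = Σ zᵢ(Kᵢ−1)/(1+β(Kᵢ−1)) = 0.
g(0) = ΣzᵢKᵢ − 1 = 0.068 and g(1) = 1 − Σzᵢ/Kᵢ = -0.141, so a root lies in (0, 1).
Binary case is linear: z₁(K₁−1)(1+β(K₂−1)) + z₂(K₂−1)(1+β(K₁−1)) = 0
⇒ β = [z₁(K₁−1)+z₂(K₂−1)] / [−(K₁−1)(K₂−1)] = 0.0681/0.1743 = 0.390
Then V = β·F = 0.3905·60 = 23.4 mol/h and L = F − V = 36.6 mol/h.

L = 36.6 mol/h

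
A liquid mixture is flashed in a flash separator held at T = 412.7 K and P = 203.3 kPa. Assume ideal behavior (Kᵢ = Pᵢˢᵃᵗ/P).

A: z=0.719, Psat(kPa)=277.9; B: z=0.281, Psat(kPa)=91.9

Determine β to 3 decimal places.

β = 0.546

Raoult's law: Kᵢ = Pᵢˢᵃᵗ/P = Pᵢˢᵃᵗ/203.3.
  K_A = 277.9/203.3 = 1.36695, K_B = 91.9/203.3 = 0.45204
Material balance + equilibrium reduce to Σ zᵢ(Kᵢ−1)/(1+β(Kᵢ−1)) = 0.
g(0) = ΣzᵢKᵢ − 1 = 0.110 and g(1) = 1 − Σzᵢ/Kᵢ = -0.148, so a root lies in (0, 1).
Iterate (Newton) starting at β = 0.61:
  β = 0.610: g = -0.0157, g' = -0.255 → β = 0.548
  β = 0.548: g = -0.0005, g' = -0.240 → β = 0.546
Converged at β = 0.546.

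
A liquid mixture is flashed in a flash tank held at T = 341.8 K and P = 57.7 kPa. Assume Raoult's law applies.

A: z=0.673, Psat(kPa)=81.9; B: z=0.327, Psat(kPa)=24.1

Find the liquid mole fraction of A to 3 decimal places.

Raoult's law: Kᵢ = Pᵢˢᵃᵗ/P = Pᵢˢᵃᵗ/57.7.
  K_A = 81.9/57.7 = 1.41941, K_B = 24.1/57.7 = 0.41768
Material balance + equilibrium reduce to Σ zᵢ(Kᵢ−1)/(1+V/F(Kᵢ−1)) = 0.
Check two-phase: ΣzᵢKᵢ = 1.092 > 1 and Σzᵢ/Kᵢ = 1.257 > 1, so g(0) = 0.092 > 0 and g(1) = -0.257 < 0.
Binary case is linear: z₁(K₁−1)(1+V/F(K₂−1)) + z₂(K₂−1)(1+V/F(K₁−1)) = 0
⇒ V/F = [z₁(K₁−1)+z₂(K₂−1)] / [−(K₁−1)(K₂−1)] = 0.0918/0.2442 = 0.376
Compositions from xᵢ = zᵢ/(1+V/F(Kᵢ−1)), yᵢ = Kᵢxᵢ:
  A: x = 0.581, y = 0.825
  B: x = 0.419, y = 0.175

x_A = 0.581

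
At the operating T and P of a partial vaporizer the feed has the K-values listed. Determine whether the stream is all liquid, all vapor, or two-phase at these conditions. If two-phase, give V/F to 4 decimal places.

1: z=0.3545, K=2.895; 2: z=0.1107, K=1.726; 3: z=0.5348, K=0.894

ΣzᵢKᵢ = 1.6955; Σzᵢ/Kᵢ = 0.7848.
Since Σzᵢ/Kᵢ < 1 the mixture is above its dew point — single vapor phase.

all vapor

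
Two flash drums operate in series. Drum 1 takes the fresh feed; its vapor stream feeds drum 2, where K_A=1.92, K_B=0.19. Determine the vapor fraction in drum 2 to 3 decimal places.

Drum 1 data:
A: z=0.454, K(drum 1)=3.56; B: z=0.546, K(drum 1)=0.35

V/F (drum 2) = 0.587

Drum 1:
Material balance + equilibrium reduce to Σ zᵢ(Kᵢ−1)/(1+ψ₁(Kᵢ−1)) = 0.
Feasibility: ΣzᵢKᵢ = 1.807, Σzᵢ/Kᵢ = 1.688 — both > 1, two phases present.
Newton iteration, ψ₁⁰ = 0.5:
  ψ₁ = 0.500: g = -0.0160, g' = -1.079 → ψ₁ = 0.485
Converged at ψ₁ = 0.485.
Drum-1 compositions:
  A: x = 0.202, y = 0.721
  B: x = 0.798, y = 0.279
Drum-2 feed = drum-1 vapor: z₂ = (0.7209, 0.2791).
Drum 2:
Rachford–Rice: g(ψ₂) = Σ zᵢ(Kᵢ−1)/(1+ψ₂(Kᵢ−1)) = 0.
g(0) = ΣzᵢKᵢ − 1 = 0.437 and g(1) = 1 − Σzᵢ/Kᵢ = -0.845, so a root lies in (0, 1).
Newton–Raphson from ψ₂ = 0.5:
  ψ₂ = 0.500: g = 0.0743, g' = -0.804 → ψ₂ = 0.592
  ψ₂ = 0.592: g = -0.0054, g' = -0.933 → ψ₂ = 0.587
Converged at ψ₂ = 0.587.
  A: x = 0.468, y = 0.899
  B: x = 0.532, y = 0.101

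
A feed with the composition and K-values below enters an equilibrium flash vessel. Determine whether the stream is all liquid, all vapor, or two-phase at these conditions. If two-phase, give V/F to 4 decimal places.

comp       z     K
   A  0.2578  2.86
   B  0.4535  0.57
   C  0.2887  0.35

two-phase, V/F = 0.0998

ΣzᵢKᵢ = 1.0968; Σzᵢ/Kᵢ = 1.7106.
Both exceed 1, so a two-phase solution exists.
Iterate (Newton) starting at ψ = 0.5:
  ψ = 0.5000: g = -0.27797, g' = -0.6432 → ψ = 0.0678
  ψ = 0.0678: g = 0.02860, g' = -0.9257 → ψ = 0.0987
  ψ = 0.0987: g = 0.00093, g' = -0.8673 → ψ = 0.0998
Converged at ψ = 0.0998.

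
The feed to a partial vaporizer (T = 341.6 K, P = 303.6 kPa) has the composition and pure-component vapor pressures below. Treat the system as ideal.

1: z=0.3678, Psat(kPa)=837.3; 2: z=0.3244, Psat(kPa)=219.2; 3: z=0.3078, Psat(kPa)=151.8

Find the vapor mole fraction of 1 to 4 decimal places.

Raoult's law: Kᵢ = Pᵢˢᵃᵗ/P = Pᵢˢᵃᵗ/303.6.
  K_1 = 837.3/303.6 = 2.757905, K_2 = 219.2/303.6 = 0.722003, K_3 = 151.8/303.6 = 0.500000
Material balance + equilibrium reduce to Σ zᵢ(Kᵢ−1)/(1+V/F(Kᵢ−1)) = 0.
Check two-phase: ΣzᵢKᵢ = 1.4025 > 1 and Σzᵢ/Kᵢ = 1.1983 > 1, so g(0) = 0.4025 > 0 and g(1) = -0.1983 < 0.
Newton iteration, V/F⁰ = 0.6:
  V/F = 0.6000: g = -0.01343, g' = -0.4624 → V/F = 0.5710
  V/F = 0.5710: g = 0.00010, g' = -0.4692 → V/F = 0.5712
Converged at V/F = 0.5712.
Compositions from xᵢ = zᵢ/(1+V/F(Kᵢ−1)), yᵢ = Kᵢxᵢ:
  1: x = 0.1835, y = 0.5062
  2: x = 0.3856, y = 0.2784
  3: x = 0.4308, y = 0.2154

y_1 = 0.5062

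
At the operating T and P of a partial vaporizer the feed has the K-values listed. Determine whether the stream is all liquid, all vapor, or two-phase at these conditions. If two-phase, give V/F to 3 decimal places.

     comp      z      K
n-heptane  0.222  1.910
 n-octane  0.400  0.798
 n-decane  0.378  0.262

all liquid

ΣzᵢKᵢ = 0.842; Σzᵢ/Kᵢ = 2.060.
Since ΣzᵢKᵢ < 1 the mixture is below its bubble point — single liquid phase.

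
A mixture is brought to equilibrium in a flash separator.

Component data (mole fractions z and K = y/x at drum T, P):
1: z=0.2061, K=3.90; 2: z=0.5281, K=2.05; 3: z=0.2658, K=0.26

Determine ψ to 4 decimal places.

Let ψ = V/F and solve Σ zᵢ(Kᵢ−1)/(1+ψ(Kᵢ−1)) = 0.
Feasibility: ΣzᵢKᵢ = 1.9555, Σzᵢ/Kᵢ = 1.3328 — both > 1, two phases present.
Iterate (Newton) starting at ψ = 0.31:
  ψ = 0.3100: g = 0.47783, g' = -1.0571 → ψ = 0.7620
  ψ = 0.7620: g = 0.04324, g' = -1.1132 → ψ = 0.8008
  ψ = 0.8008: g = -0.00172, g' = -1.2059 → ψ = 0.7994
Converged at ψ = 0.7994.

ψ = 0.7994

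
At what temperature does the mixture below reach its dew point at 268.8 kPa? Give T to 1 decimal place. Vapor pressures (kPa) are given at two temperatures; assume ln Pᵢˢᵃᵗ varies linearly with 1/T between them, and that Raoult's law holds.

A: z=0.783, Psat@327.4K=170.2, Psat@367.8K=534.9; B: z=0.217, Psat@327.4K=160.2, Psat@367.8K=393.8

T = 343.7 K

Dew-point temperature: Σzᵢ·P/Pᵢˢᵃᵗ(T) = 1. Interpolate ln Pᵢˢᵃᵗ = aᵢ + bᵢ/T.
  T = 327.4 K: ΣzᵢP/Pᵢˢᵃᵗ = 1.6007
  T = 367.8 K: ΣzᵢP/Pᵢˢᵃᵗ = 0.5416
  T = 347.6 K: ΣzᵢP/Pᵢˢᵃᵗ = 0.9010
  T = 337.5 K: ΣzᵢP/Pᵢˢᵃᵗ = 1.1902
  T = 342.6 K: ΣzᵢP/Pᵢˢᵃᵗ = 1.0319
  T = 345.1 K: ΣzᵢP/Pᵢˢᵃᵗ = 0.9637
  T = 343.9 K: ΣzᵢP/Pᵢˢᵃᵗ = 0.9957
Interpolating between 342.6 K and 343.9 K gives T ≈ 343.7 K.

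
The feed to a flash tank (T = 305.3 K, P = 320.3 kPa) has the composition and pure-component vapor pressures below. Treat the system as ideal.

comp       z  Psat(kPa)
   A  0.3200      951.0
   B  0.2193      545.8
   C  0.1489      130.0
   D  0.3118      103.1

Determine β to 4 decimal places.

β = 0.4826

Raoult's law: Kᵢ = Pᵢˢᵃᵗ/P = Pᵢˢᵃᵗ/320.3.
  K_A = 951.0/320.3 = 2.969091, K_B = 545.8/320.3 = 1.704027, K_C = 130.0/320.3 = 0.405869, K_D = 103.1/320.3 = 0.321886
Material balance + equilibrium reduce to Σ zᵢ(Kᵢ−1)/(1+β(Kᵢ−1)) = 0.
Check two-phase: ΣzᵢKᵢ = 1.4846 > 1 and Σzᵢ/Kᵢ = 1.5720 > 1, so g(0) = 0.4846 > 0 and g(1) = -0.5720 < 0.
Iterate (Newton) starting at β = 0.5:
  β = 0.5000: g = -0.01405, g' = -0.8091 → β = 0.4826
Converged at β = 0.4826.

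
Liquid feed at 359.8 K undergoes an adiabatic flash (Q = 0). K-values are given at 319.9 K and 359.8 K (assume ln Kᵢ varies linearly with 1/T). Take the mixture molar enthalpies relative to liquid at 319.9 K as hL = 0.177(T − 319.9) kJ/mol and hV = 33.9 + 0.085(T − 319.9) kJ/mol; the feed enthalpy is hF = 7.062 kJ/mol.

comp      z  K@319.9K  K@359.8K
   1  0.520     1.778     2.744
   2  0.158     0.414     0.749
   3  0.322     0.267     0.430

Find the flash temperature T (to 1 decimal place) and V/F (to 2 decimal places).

T = 322.5 K, V/F = 0.20

Adiabatic flash: solve Rachford–Rice at each trial T, then check hF = ψ·hV(T) + (1−ψ)·hL(T).
  T = 319.9 K: K = (1.778, 0.414, 0.267), RR gives ψ = 0.142, H_out = 4.806 kJ/mol
  T = 359.8 K: K = (2.744, 0.749, 0.430), RR gives ψ = 0.787, H_out = 30.851 kJ/mol
  T = 339.9 K: K = (2.238, 0.567, 0.344), RR gives ψ = 0.494, H_out = 19.372 kJ/mol
  T = 329.9 K: K = (2.002, 0.487, 0.304), RR gives ψ = 0.335, H_out = 12.817 kJ/mol
  T = 324.9 K: K = (1.888, 0.450, 0.285), RR gives ψ = 0.245, H_out = 9.068 kJ/mol
  T = 322.4 K: K = (1.833, 0.432, 0.276), RR gives ψ = 0.195, H_out = 7.014 kJ/mol
  T = 323.6 K: K = (1.859, 0.440, 0.280), RR gives ψ = 0.219, H_out = 8.017 kJ/mol
Linear interpolation between T = 322.4 (H_out = 7.014) and T = 323.6 (H_out = 8.017) on hF = 7.062 gives T ≈ 322.5 K, at which ψ = 0.20.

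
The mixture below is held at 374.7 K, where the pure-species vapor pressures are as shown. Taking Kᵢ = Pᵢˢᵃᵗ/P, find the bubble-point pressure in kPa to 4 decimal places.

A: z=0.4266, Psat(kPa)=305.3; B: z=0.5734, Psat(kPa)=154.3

At the bubble point ψ → 0, so ΣzᵢKᵢ = 1 with Kᵢ = Pᵢˢᵃᵗ/P ⇒ P = ΣzᵢPᵢˢᵃᵗ.
P = 0.4266·305.3 + 0.5734·154.3 = 218.7166 kPa

Pbub = 218.7166 kPa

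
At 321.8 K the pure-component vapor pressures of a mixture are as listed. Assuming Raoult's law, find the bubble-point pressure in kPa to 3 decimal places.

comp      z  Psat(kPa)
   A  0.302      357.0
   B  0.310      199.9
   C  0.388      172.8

Pbub = 236.829 kPa

At the bubble point ψ → 0, so ΣzᵢKᵢ = 1 with Kᵢ = Pᵢˢᵃᵗ/P ⇒ P = ΣzᵢPᵢˢᵃᵗ.
P = 0.302·357.0 + 0.310·199.9 + 0.388·172.8 = 236.829 kPa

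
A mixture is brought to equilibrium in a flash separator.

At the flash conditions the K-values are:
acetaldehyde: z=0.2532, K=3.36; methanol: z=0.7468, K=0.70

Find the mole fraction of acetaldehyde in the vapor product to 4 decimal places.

Newton iteration, V/F⁰ = 0.5:
  V/F = 0.5000: g = 0.01053, g' = -0.3898 → V/F = 0.5270
  V/F = 0.5270: g = 0.00020, g' = -0.3749 → V/F = 0.5276
Converged at V/F = 0.5276.
Compositions from xᵢ = zᵢ/(1+V/F(Kᵢ−1)), yᵢ = Kᵢxᵢ:
  acetaldehyde: x = 0.1128, y = 0.3789
  methanol: x = 0.8872, y = 0.6211

y_acetaldehyde = 0.3789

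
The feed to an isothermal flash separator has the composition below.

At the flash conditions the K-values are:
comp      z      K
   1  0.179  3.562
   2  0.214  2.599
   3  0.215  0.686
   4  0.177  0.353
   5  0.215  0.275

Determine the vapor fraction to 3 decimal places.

ψ = 0.382

Let ψ = V/F and solve Σ zᵢ(Kᵢ−1)/(1+ψ(Kᵢ−1)) = 0.
Feasibility: ΣzᵢKᵢ = 1.463, Σzᵢ/Kᵢ = 1.729 — both > 1, two phases present.
Iterate (Newton) starting at ψ = 0.5:
  ψ = 0.500: g = -0.1027, g' = -0.865 → ψ = 0.381
  ψ = 0.381: g = 0.0005, g' = -0.886 → ψ = 0.382
Converged at ψ = 0.382.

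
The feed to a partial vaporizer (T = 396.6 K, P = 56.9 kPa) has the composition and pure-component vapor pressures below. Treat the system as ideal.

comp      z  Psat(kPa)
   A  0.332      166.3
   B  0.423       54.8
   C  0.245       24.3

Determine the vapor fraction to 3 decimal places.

ψ = 0.748

Raoult's law: Kᵢ = Pᵢˢᵃᵗ/P = Pᵢˢᵃᵗ/56.9.
  K_A = 166.3/56.9 = 2.92267, K_B = 54.8/56.9 = 0.96309, K_C = 24.3/56.9 = 0.42707
Newton–Raphson from ψ = 0.42:
  ψ = 0.420: g = 0.1524, g' = -0.516 → ψ = 0.716
  ψ = 0.716: g = 0.0147, g' = -0.449 → ψ = 0.748
Converged at ψ = 0.748.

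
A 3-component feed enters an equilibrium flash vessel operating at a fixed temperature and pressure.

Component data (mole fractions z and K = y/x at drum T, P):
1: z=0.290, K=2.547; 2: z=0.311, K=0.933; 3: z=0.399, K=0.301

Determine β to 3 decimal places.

Iterate (Newton) starting at β = 0.5:
  β = 0.500: g = -0.1973, g' = -0.683 → β = 0.211
  β = 0.211: g = -0.0101, g' = -0.664 → β = 0.196
Converged at β = 0.196.

β = 0.196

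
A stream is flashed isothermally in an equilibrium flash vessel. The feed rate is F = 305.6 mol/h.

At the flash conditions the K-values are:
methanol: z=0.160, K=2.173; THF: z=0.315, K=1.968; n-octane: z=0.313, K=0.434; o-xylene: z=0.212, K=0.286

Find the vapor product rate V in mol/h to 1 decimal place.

V = 76.4 mol/h

Material balance + equilibrium reduce to Σ zᵢ(Kᵢ−1)/(1+ψ(Kᵢ−1)) = 0.
Check two-phase: ΣzᵢKᵢ = 1.164 > 1 and Σzᵢ/Kᵢ = 1.696 > 1, so g(0) = 0.164 > 0 and g(1) = -0.696 < 0.
Newton–Raphson from ψ = 0.68:
  ψ = 0.680: g = -0.2939, g' = -0.849 → ψ = 0.334
  ψ = 0.334: g = -0.0518, g' = -0.621 → ψ = 0.250
Converged at ψ = 0.250.
Then V = ψ·F = 0.2500·305.6 = 76.4 mol/h and L = F − V = 229.2 mol/h.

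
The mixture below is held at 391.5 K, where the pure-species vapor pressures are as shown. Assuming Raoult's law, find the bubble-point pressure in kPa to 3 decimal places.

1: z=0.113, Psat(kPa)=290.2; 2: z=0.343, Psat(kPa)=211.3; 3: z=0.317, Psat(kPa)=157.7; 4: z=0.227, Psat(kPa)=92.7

At the bubble point ψ → 0, so ΣzᵢKᵢ = 1 with Kᵢ = Pᵢˢᵃᵗ/P ⇒ P = ΣzᵢPᵢˢᵃᵗ.
P = 0.113·290.2 + 0.343·211.3 + 0.317·157.7 + 0.227·92.7 = 176.302 kPa

Pbub = 176.302 kPa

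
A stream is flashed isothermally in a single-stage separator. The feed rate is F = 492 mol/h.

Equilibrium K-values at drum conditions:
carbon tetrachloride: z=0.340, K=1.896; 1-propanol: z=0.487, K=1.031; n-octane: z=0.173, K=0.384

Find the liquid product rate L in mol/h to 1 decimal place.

L = 124.7 mol/h

Rachford–Rice: g(β) = Σ zᵢ(Kᵢ−1)/(1+β(Kᵢ−1)) = 0.
g(0) = ΣzᵢKᵢ − 1 = 0.213 and g(1) = 1 − Σzᵢ/Kᵢ = -0.102, so a root lies in (0, 1).
Newton–Raphson from β = 0.5:
  β = 0.500: g = 0.0713, g' = -0.268 → β = 0.766
  β = 0.766: g = -0.0064, g' = -0.332 → β = 0.747
Converged at β = 0.747.
Then V = β·F = 0.7465·492 = 367.3 mol/h and L = F − V = 124.7 mol/h.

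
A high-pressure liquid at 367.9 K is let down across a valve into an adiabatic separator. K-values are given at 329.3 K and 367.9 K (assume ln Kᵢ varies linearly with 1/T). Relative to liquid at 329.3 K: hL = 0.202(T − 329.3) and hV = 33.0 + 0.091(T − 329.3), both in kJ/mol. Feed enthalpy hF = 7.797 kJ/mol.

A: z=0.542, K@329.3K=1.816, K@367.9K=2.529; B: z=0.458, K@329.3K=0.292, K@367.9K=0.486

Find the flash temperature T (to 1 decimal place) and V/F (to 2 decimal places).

T = 330.8 K, V/F = 0.23

Adiabatic flash: solve Rachford–Rice at each trial T, then check hF = ψ·hV(T) + (1−ψ)·hL(T).
  T = 329.3 K: K = (1.816, 0.292), RR gives ψ = 0.204, H_out = 6.741 kJ/mol
  T = 367.9 K: K = (2.529, 0.486), RR gives ψ = 0.755, H_out = 29.475 kJ/mol
  T = 348.6 K: K = (2.163, 0.382), RR gives ψ = 0.483, H_out = 18.810 kJ/mol
  T = 339.0 K: K = (1.988, 0.336), RR gives ψ = 0.352, H_out = 13.195 kJ/mol
  T = 334.1 K: K = (1.900, 0.313), RR gives ψ = 0.280, H_out = 10.070 kJ/mol
  T = 331.7 K: K = (1.858, 0.302), RR gives ψ = 0.243, H_out = 8.445 kJ/mol
Linear interpolation between T = 329.3 (H_out = 6.741) and T = 331.7 (H_out = 8.445) on hF = 7.797 gives T ≈ 330.8 K, at which ψ = 0.23.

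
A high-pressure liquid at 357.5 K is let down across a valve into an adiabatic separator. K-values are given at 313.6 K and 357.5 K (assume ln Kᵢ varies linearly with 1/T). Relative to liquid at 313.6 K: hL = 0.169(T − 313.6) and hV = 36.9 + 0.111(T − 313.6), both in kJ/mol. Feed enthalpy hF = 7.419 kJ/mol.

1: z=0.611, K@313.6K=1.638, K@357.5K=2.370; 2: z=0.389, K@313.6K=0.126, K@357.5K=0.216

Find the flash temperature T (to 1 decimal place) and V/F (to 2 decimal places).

Adiabatic flash: solve Rachford–Rice at each trial T, then check hF = ψ·hV(T) + (1−ψ)·hL(T).
  T = 313.6 K: K = (1.638, 0.126), RR gives ψ = 0.089, H_out = 3.298 kJ/mol
  T = 357.5 K: K = (2.370, 0.216), RR gives ψ = 0.495, H_out = 24.438 kJ/mol
  T = 335.6 K: K = (1.995, 0.168), RR gives ψ = 0.343, H_out = 15.953 kJ/mol
  T = 324.6 K: K = (1.814, 0.146), RR gives ψ = 0.238, H_out = 10.476 kJ/mol
  T = 319.1 K: K = (1.725, 0.136), RR gives ψ = 0.171, H_out = 7.173 kJ/mol
  T = 321.9 K: K = (1.770, 0.141), RR gives ψ = 0.206, H_out = 8.914 kJ/mol
  T = 320.5 K: K = (1.748, 0.138), RR gives ψ = 0.189, H_out = 8.060 kJ/mol
Linear interpolation between T = 319.1 (H_out = 7.173) and T = 320.5 (H_out = 8.060) on hF = 7.419 gives T ≈ 319.5 K, at which ψ = 0.18.

T = 319.5 K, V/F = 0.18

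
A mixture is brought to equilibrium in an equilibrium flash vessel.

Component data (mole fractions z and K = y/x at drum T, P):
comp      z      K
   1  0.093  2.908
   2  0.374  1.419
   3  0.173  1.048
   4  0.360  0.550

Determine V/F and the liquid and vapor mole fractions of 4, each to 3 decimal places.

V/F = 0.577, x_4 = 0.486, y_4 = 0.267

Rachford–Rice: g(V/F) = Σ zᵢ(Kᵢ−1)/(1+V/F(Kᵢ−1)) = 0.
g(0) = ΣzᵢKᵢ − 1 = 0.180 and g(1) = 1 − Σzᵢ/Kᵢ = -0.115, so a root lies in (0, 1).
Newton iteration, V/F⁰ = 0.5:
  V/F = 0.500: g = 0.0195, g' = -0.255 → V/F = 0.576
  V/F = 0.576: g = 0.0001, g' = -0.253 → V/F = 0.577
Converged at V/F = 0.577.
Compositions from xᵢ = zᵢ/(1+V/F(Kᵢ−1)), yᵢ = Kᵢxᵢ:
  1: x = 0.044, y = 0.129
  2: x = 0.301, y = 0.427
  3: x = 0.168, y = 0.176
  4: x = 0.486, y = 0.267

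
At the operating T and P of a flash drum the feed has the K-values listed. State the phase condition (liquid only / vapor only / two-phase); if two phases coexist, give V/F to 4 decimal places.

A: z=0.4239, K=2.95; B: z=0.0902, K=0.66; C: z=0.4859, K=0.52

ΣzᵢKᵢ = 1.5627; Σzᵢ/Kᵢ = 1.2148.
Both exceed 1, so a two-phase solution exists.
Material balance + equilibrium reduce to Σ zᵢ(Kᵢ−1)/(1+ψ(Kᵢ−1)) = 0.
Iterate (Newton) starting at ψ = 0.5:
  ψ = 0.5000: g = 0.07470, g' = -0.6222 → ψ = 0.6201
  ψ = 0.6201: g = 0.00325, g' = -0.5740 → ψ = 0.6257
Converged at ψ = 0.6257.

two-phase, V/F = 0.6257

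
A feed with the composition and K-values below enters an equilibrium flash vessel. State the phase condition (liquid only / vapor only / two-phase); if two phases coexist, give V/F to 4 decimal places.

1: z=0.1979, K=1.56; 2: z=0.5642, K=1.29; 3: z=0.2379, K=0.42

two-phase, V/F = 0.6406

ΣzᵢKᵢ = 1.1365; Σzᵢ/Kᵢ = 1.1307.
Both exceed 1, so a two-phase solution exists.
Newton iteration, ψ⁰ = 0.5:
  ψ = 0.5000: g = 0.03514, g' = -0.2328 → ψ = 0.6509
  ψ = 0.6509: g = -0.00281, g' = -0.2735 → ψ = 0.6406
Converged at ψ = 0.6406.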